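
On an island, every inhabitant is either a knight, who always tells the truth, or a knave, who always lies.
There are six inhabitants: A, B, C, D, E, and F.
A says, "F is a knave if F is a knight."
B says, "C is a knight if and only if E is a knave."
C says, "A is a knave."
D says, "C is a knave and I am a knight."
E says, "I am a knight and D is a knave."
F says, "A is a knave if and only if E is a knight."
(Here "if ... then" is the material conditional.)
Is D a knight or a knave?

D is a knave.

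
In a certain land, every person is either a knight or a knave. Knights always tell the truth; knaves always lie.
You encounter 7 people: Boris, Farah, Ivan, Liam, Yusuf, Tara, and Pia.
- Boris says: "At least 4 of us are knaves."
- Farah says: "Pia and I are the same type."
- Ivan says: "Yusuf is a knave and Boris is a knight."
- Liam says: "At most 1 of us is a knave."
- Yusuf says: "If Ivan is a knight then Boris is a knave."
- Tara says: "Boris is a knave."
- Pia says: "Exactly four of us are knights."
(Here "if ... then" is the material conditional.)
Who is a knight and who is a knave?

Boris is a knave, Farah is a knight, Ivan is a knave, Liam is a knave, Yusuf is a knight, Tara is a knight, and Pia is a knight.

As a knave, Boris's statement "at least 4 of us are knaves" should be false; it is.
Farah is a knight, and the claim "Pia and I are the same type" is indeed True.
Ivan is a knave; "Yusuf is a knave and Boris is a knight" is false, as required.
Since Liam is a knave, "at most 1 of us is a knave" needs to be false, which holds.
Yusuf (knight): "if Ivan is a knight then Boris is a knave" — True. ✓
Tara is a knight, so "Boris is a knave" must be True — and it is.
Pia is a knight, and the claim "exactly four of us are knights" is indeed True.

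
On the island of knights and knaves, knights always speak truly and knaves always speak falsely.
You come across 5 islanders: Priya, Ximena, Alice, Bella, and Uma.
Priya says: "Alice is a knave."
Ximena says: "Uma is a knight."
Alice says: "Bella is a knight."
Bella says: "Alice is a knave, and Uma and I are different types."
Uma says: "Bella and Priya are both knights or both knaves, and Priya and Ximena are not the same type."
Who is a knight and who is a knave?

Priya is a knight, Ximena is a knave, Alice is a knave, Bella is a knave, and Uma is a knave.

Priya (knight): "Alice is a knave" — True. ✓
As a knave, Ximena's statement "Uma is a knight" should be False; it is.
Alice is a knave, and the claim "Bella is a knight" is indeed False.
Since Bella is a knave, "Alice is a knave, and Uma and I are different types" needs to be False, which holds.
Since Uma is a knave, "Bella and Priya are both knights or both knaves, and Priya and Ximena are not the same type" needs to be False, which holds.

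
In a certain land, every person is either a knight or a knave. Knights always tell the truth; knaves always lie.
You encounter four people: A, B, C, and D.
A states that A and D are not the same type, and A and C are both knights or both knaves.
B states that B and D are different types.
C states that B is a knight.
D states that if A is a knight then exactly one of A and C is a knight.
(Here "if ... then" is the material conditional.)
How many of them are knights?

The unique consistent assignment is A=knight, B=knight, C=knight, D=knave.
That has 3 knights.

3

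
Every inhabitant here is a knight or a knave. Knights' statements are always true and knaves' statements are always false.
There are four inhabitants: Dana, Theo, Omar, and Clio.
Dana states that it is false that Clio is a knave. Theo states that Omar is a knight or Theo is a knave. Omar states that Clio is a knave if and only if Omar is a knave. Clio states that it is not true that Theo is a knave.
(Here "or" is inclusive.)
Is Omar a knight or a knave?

Omar is a knight.

Consistent assignments: {Dana=knight, Theo=knight, Omar=knight, Clio=knight}
In every consistent assignment, Omar is a knight.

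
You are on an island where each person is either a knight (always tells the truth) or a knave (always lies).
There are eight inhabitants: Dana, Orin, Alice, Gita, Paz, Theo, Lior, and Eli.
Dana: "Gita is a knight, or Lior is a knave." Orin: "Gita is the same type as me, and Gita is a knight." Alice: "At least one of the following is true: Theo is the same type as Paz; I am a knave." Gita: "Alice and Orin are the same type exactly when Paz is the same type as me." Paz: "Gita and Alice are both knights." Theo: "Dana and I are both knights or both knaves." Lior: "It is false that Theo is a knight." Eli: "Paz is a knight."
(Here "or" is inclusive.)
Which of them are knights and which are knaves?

Dana is a knight, Orin is a knight, Alice is a knight, Gita is a knight, Paz is a knight, Theo is a knight, Lior is a knave, and Eli is a knight.

Dana is a knight, and the claim "Gita is a knight, or Lior is a knave" is indeed true.
Orin is a knight, and the claim "Gita is the same type as me, and Gita is a knight" is indeed true.
Alice is a knight, so "at least one of the following is true: Theo is the same type as Paz; I am a knave" must be true — and it is.
Gita is a knight, so "Alice and Orin are the same type exactly when Paz is the same type as me" must be true — and it is.
Paz is a knight, and the claim "Gita and Alice are both knights" is indeed true.
Theo is a knight, so "Dana and I are both knights or both knaves" must be true — and it is.
Lior is a knave, so "it is false that Theo is a knight" must be false — and it is.
Eli is a knight, and the claim "Paz is a knight" is indeed true.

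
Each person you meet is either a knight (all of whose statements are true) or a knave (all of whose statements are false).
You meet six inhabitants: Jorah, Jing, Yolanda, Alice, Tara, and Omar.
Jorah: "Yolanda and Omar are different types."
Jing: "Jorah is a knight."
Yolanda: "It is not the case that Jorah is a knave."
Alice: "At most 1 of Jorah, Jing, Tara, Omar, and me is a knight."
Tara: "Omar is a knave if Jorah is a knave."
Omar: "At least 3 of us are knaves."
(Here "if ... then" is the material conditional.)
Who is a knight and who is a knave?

Jorah is a knight, Jing is a knight, Yolanda is a knight, Alice is a knave, Tara is a knight, and Omar is a knave.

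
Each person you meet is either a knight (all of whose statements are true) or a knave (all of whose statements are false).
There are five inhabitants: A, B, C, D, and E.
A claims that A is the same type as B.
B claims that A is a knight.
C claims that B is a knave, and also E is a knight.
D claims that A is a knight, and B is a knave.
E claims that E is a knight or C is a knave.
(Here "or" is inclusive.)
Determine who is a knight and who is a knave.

Knights: A, B, and E. Knaves: C and D.

A is a knight, and the claim "A is the same type as B" is indeed true.
Since B is a knight, "A is a knight" needs to be true, which holds.
Since C is a knave, "B is a knave, and also E is a knight" needs to be False, which holds.
D is a knave, and the claim "A is a knight, and B is a knave" is indeed False.
E is a knight, so "E is a knight or C is a knave" must be true — and it is.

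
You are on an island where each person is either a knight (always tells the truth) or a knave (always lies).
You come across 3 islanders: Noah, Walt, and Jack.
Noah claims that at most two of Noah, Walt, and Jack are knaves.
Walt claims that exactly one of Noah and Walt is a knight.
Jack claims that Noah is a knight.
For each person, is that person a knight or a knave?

Knights: none. Knaves: Noah, Walt, and Jack.

Suppose Noah is a knight. Then Noah's statement "at most two of Noah, Walt, and Jack are knaves" would have to be true. Checking the 4 ways to assign the others, none is consistent with every speaker.
(For instance, with Walt=knave, Jack=knave, Walt's claim "exactly one of Noah and Walt is a knight" comes out true where it would need to be false.)
So Noah must be a knave, making "at most two of Noah, Walt, and Jack are knaves" false. Taking Noah=knave, Walt=knave, Jack=knave, each remaining statement checks out:
  Walt (knave): "exactly one of Noah and Walt is a knight" — false. ✓
  Jack (knave): "Noah is a knight" — false. ✓
This is the unique consistent assignment.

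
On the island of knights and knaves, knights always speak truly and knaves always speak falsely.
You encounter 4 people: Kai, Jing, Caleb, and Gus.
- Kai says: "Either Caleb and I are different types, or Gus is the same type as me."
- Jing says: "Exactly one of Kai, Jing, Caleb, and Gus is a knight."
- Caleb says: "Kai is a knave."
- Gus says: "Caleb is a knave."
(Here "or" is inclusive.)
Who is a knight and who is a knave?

Knights: Kai and Gus. Knaves: Jing and Caleb.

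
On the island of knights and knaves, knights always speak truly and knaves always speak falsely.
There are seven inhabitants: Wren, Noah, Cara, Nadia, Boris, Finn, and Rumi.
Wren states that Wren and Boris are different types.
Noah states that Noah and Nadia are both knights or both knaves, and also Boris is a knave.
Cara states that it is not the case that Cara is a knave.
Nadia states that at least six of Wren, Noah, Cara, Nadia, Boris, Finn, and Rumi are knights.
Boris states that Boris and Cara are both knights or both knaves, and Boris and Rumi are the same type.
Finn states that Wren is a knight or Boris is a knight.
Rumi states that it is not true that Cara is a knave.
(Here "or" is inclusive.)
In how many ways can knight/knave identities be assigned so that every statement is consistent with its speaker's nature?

Consistent assignments:
  Wren=knight, Noah=knight, Cara=knight, Nadia=knight, Boris=knave, Finn=knight, Rumi=knight

1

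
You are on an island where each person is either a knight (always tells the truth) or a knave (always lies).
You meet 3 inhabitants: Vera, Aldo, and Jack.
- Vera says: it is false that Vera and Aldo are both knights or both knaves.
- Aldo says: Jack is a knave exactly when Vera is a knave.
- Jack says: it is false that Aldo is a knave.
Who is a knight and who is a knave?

Knights: Vera. Knaves: Aldo and Jack.

Since Vera is a knight, "it is false that Vera and Aldo are both knights or both knaves" needs to be true, which holds.
Aldo (knave): "Jack is a knave exactly when Vera is a knave" — false. ✓
Jack (knave): "it is false that Aldo is a knave" — false. ✓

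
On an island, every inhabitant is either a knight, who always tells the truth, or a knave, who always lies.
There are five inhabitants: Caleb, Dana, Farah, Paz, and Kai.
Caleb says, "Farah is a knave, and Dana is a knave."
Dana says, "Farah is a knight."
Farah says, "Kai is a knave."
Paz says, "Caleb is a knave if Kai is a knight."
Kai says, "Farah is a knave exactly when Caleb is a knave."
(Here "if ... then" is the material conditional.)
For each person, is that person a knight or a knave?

Caleb is a knave, Dana is a knight, Farah is a knight, Paz is a knight, and Kai is a knave.

Caleb is a knave; "Farah is a knave, and Dana is a knave" is False, as required.
Dana is a knight; "Farah is a knight" is true, as required.
Since Farah is a knight, "Kai is a knave" needs to be true, which holds.
Paz is a knight, so "Caleb is a knave if Kai is a knight" must be true — and it is.
Since Kai is a knave, "Farah is a knave exactly when Caleb is a knave" needs to be False, which holds.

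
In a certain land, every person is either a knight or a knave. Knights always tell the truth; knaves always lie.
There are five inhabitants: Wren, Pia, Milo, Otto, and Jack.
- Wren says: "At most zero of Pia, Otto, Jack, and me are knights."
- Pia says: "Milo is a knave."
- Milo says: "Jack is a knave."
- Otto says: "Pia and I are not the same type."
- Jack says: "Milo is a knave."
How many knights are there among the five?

2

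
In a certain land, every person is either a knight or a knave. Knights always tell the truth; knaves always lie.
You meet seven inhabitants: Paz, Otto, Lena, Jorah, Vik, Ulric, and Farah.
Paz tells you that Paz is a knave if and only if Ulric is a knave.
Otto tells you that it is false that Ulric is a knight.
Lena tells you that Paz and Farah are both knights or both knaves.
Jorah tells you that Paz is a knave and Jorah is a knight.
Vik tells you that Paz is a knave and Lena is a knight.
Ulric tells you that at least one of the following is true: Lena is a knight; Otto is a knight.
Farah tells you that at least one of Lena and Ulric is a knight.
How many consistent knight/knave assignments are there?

1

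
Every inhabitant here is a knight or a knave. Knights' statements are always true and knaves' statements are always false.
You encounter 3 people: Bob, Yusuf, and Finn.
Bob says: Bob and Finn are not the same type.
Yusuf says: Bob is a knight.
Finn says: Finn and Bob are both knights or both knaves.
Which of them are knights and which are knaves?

Bob is a knight, Yusuf is a knight, and Finn is a knave.

Bob is a knight; "Bob and Finn are not the same type" is true, as required.
Since Yusuf is a knight, "Bob is a knight" needs to be true, which holds.
Finn (knave): "Finn and Bob are both knights or both knaves" — False. ✓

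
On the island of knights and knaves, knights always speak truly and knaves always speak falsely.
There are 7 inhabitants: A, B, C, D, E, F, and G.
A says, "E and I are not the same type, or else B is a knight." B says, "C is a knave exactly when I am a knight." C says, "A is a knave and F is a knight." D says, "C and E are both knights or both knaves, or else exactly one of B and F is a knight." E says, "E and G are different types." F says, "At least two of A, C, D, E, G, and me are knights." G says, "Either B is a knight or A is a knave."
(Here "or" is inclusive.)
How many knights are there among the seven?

3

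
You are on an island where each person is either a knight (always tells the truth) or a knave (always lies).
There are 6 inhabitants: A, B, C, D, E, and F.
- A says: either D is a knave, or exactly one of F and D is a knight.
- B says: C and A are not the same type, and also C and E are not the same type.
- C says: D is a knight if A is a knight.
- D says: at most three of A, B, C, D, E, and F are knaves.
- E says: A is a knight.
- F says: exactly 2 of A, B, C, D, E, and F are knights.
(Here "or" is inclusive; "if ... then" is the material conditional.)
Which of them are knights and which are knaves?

Knights: A, C, D, and E. Knaves: B and F.

Since A is a knight, "either D is a knave, or exactly one of F and D is a knight" needs to be true, which holds.
B is a knave, and the claim "C and A are not the same type, and also C and E are not the same type" is indeed False.
C is a knight, and the claim "D is a knight if A is a knight" is indeed true.
Since D is a knight, "at most three of A, B, C, D, E, and F are knaves" needs to be true, which holds.
Since E is a knight, "A is a knight" needs to be true, which holds.
As a knave, F's statement "exactly 2 of A, B, C, D, E, and F are knights" should be False; it is.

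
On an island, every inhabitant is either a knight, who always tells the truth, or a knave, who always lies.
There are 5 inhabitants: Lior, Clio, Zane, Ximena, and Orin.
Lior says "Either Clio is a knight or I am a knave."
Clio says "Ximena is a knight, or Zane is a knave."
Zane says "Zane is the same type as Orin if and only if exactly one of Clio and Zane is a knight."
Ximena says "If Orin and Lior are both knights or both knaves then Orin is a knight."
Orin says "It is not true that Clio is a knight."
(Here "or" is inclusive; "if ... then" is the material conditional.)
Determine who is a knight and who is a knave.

Knights: Lior, Clio, Zane, and Ximena. Knaves: Orin.

Lior is a knight, so "either Clio is a knight or I am a knave" must be true — and it is.
Clio is a knight, and the claim "Ximena is a knight, or Zane is a knave" is indeed true.
Zane is a knight; "Zane is the same type as Orin if and only if exactly one of Clio and Zane is a knight" is true, as required.
Since Ximena is a knight, "if Orin and Lior are both knights or both knaves then Orin is a knight" needs to be true, which holds.
Since Orin is a knave, "it is not true that Clio is a knight" needs to be false, which holds.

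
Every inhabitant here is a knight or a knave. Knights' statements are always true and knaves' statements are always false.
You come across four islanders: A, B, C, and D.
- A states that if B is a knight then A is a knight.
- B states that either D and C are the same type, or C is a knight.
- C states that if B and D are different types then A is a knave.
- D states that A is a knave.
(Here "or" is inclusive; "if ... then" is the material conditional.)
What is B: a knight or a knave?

B is a knight.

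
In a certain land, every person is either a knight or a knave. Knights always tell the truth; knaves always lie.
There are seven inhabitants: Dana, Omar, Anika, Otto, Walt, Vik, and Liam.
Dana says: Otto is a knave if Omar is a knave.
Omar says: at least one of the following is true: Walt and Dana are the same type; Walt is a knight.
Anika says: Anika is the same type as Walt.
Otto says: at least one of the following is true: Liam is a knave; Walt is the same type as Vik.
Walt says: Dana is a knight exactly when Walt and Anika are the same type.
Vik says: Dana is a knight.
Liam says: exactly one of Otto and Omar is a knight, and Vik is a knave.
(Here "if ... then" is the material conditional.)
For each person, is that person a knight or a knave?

Dana is a knight, Omar is a knight, Anika is a knight, Otto is a knight, Walt is a knight, Vik is a knight, and Liam is a knave.

Dana is a knight, and the claim "Otto is a knave if Omar is a knave" is indeed true.
As a knight, Omar's statement "at least one of the following is true: Walt and Dana are the same type; Walt is a knight" should be true; it is.
Anika is a knight; "Anika is the same type as Walt" is true, as required.
Otto is a knight, so "at least one of the following is true: Liam is a knave; Walt is the same type as Vik" must be true — and it is.
As a knight, Walt's statement "Dana is a knight exactly when Walt and Anika are the same type" should be true; it is.
Vik is a knight, and the claim "Dana is a knight" is indeed true.
Since Liam is a knave, "exactly one of Otto and Omar is a knight, and Vik is a knave" needs to be False, which holds.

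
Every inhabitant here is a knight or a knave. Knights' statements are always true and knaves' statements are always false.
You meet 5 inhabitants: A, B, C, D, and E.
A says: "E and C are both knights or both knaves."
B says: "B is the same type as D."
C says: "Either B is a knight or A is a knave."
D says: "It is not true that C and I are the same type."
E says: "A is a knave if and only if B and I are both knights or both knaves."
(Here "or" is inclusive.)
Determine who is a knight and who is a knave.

Knights: A and D. Knaves: B, C, and E.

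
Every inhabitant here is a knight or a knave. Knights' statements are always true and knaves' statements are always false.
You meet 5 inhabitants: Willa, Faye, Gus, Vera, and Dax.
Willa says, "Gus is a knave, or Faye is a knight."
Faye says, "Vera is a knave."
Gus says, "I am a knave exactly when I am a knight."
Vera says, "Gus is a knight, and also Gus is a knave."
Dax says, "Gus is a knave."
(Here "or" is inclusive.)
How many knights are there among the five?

3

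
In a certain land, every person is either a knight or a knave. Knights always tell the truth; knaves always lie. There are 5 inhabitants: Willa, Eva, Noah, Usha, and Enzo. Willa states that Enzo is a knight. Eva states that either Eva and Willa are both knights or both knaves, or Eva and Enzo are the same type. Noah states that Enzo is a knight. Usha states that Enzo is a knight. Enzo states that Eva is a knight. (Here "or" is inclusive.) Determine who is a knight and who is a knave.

As a knight, Willa's statement "Enzo is a knight" should be True; it is.
Eva (knight): "either Eva and Willa are both knights or both knaves, or Eva and Enzo are the same type" — True. ✓
Noah is a knight, so "Enzo is a knight" must be True — and it is.
As a knight, Usha's statement "Enzo is a knight" should be True; it is.
As a knight, Enzo's statement "Eva is a knight" should be True; it is.

Knights: Willa, Eva, Noah, Usha, and Enzo. Knaves: none.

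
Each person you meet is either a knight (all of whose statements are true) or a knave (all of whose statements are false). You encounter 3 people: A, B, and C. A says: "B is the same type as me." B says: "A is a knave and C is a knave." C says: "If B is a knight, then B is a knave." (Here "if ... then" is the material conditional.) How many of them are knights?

1

The unique consistent assignment is A=knave, B=knight, C=knave.
That has 1 knight.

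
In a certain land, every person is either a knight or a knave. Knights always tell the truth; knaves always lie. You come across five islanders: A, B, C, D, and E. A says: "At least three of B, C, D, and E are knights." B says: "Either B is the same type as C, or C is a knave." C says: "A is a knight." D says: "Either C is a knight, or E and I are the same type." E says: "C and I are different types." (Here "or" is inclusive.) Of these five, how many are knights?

2

The unique consistent assignment is A=knave, B=knight, C=knave, D=knave, E=knight.
That has 2 knights.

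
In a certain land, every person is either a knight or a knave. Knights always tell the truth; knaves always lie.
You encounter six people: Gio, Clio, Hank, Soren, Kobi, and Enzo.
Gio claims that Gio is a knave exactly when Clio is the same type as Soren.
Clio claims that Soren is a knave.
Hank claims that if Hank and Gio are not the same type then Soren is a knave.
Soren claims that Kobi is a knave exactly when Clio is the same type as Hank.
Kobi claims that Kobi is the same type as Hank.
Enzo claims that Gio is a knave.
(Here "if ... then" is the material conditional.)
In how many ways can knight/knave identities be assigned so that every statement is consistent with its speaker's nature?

Consistent assignments:
  Gio=knight, Clio=knight, Hank=knight, Soren=knave, Kobi=knight, Enzo=knave
  Gio=knight, Clio=knave, Hank=knight, Soren=knight, Kobi=knight, Enzo=knave
  Gio=knave, Clio=knight, Hank=knight, Soren=knave, Kobi=knight, Enzo=knight

3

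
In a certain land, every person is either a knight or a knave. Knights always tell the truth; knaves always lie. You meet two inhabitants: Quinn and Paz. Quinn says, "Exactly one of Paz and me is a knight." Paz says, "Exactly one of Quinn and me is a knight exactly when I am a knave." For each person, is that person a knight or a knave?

Quinn is a knave and Paz is a knave.

Quinn is a knave, so "exactly one of Paz and me is a knight" must be false — and it is.
As a knave, Paz's statement "exactly one of Quinn and me is a knight exactly when I am a knave" should be false; it is.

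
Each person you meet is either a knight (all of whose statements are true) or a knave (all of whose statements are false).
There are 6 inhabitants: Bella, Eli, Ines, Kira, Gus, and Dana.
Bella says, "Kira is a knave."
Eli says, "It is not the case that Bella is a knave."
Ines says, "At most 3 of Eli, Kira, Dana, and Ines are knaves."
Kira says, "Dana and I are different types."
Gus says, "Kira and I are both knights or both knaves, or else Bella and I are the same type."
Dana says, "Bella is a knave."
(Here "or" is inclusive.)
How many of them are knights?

The unique consistent assignment is Bella=knight, Eli=knight, Ines=knight, Kira=knave, Gus=knight, Dana=knave.
That has 4 knights.

4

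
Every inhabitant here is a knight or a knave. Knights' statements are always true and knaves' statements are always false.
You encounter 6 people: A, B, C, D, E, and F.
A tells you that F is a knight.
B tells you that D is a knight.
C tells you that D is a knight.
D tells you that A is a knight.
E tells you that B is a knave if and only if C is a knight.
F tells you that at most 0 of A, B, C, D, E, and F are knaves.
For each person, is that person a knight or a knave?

A is a knave, so "F is a knight" must be false — and it is.
B is a knave, so "D is a knight" must be false — and it is.
Since C is a knave, "D is a knight" needs to be false, which holds.
D is a knave, and the claim "A is a knight" is indeed false.
E is a knave, and the claim "B is a knave if and only if C is a knight" is indeed false.
F is a knave; "at most 0 of A, B, C, D, E, and F are knaves" is false, as required.

A is a knave, B is a knave, C is a knave, D is a knave, E is a knave, and F is a knave.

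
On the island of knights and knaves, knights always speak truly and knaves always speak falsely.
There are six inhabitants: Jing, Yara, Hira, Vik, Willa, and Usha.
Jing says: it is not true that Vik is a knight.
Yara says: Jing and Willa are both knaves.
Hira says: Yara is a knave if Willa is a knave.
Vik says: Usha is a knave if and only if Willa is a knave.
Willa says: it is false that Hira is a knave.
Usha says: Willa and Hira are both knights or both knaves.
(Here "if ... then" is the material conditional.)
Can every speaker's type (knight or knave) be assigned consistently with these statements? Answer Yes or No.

One consistent assignment: Jing=knave, Yara=knave, Hira=knight, Vik=knight, Willa=knight, Usha=knight.

Yes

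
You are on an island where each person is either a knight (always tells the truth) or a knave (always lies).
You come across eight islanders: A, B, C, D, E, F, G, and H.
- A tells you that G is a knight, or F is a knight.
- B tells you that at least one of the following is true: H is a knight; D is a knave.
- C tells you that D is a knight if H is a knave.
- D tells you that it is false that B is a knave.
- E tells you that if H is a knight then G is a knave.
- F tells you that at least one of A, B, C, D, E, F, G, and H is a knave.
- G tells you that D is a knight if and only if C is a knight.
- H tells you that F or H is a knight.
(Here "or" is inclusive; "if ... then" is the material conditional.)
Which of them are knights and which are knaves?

A is a knight, B is a knight, C is a knight, D is a knight, E is a knave, F is a knight, G is a knight, and H is a knight.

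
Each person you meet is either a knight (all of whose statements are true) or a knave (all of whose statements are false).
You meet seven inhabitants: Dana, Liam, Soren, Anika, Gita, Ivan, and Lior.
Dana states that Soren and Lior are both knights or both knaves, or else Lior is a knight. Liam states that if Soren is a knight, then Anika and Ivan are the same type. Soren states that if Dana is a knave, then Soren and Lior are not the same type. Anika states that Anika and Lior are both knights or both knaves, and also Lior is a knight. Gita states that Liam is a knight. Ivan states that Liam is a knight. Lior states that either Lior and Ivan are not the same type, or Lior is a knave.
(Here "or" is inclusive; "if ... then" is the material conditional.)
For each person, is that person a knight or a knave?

Dana is a knight, Liam is a knave, Soren is a knight, Anika is a knight, Gita is a knave, Ivan is a knave, and Lior is a knight.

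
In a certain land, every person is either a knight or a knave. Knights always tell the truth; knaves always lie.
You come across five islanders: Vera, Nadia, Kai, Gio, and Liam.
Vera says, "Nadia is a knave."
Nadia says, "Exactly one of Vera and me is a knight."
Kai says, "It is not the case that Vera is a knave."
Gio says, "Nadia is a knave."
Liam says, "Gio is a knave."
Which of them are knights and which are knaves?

Vera is a knave, Nadia is a knight, Kai is a knave, Gio is a knave, and Liam is a knight.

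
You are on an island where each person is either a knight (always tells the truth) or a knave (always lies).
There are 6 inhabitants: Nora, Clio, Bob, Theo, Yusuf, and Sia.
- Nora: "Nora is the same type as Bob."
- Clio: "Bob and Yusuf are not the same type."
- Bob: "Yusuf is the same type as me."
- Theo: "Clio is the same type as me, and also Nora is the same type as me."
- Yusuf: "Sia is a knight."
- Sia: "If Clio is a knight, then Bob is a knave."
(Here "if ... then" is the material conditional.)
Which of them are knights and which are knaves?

Nora is a knight, and the claim "Nora is the same type as Bob" is indeed true.
Since Clio is a knave, "Bob and Yusuf are not the same type" needs to be false, which holds.
Bob is a knight, so "Yusuf is the same type as me" must be true — and it is.
Theo is a knave; "Clio is the same type as me, and also Nora is the same type as me" is false, as required.
Yusuf is a knight, and the claim "Sia is a knight" is indeed true.
Sia is a knight, so "if Clio is a knight, then Bob is a knave" must be true — and it is.

Knights: Nora, Bob, Yusuf, and Sia. Knaves: Clio and Theo.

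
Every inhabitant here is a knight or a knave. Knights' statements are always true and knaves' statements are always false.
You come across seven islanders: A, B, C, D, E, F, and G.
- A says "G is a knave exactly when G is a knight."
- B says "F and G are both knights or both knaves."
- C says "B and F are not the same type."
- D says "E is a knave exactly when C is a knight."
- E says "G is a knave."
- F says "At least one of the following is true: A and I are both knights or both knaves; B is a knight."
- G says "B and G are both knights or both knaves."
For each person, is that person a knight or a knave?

A is a knave, B is a knight, C is a knave, D is a knave, E is a knave, F is a knight, and G is a knight.

A is a knave; "G is a knave exactly when G is a knight" is false, as required.
B is a knight, so "F and G are both knights or both knaves" must be True — and it is.
C is a knave, and the claim "B and F are not the same type" is indeed false.
D is a knave, and the claim "E is a knave exactly when C is a knight" is indeed false.
E is a knave; "G is a knave" is false, as required.
F is a knight, and the claim "at least one of the following is true: A and I are both knights or both knaves; B is a knight" is indeed True.
G (knight): "B and G are both knights or both knaves" — True. ✓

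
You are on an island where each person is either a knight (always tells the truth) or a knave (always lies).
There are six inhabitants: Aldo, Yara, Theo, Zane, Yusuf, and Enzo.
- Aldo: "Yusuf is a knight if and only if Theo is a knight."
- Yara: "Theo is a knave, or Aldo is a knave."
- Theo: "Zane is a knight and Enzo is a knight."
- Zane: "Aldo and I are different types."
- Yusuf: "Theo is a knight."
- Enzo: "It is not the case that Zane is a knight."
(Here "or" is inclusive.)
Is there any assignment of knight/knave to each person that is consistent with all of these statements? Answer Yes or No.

No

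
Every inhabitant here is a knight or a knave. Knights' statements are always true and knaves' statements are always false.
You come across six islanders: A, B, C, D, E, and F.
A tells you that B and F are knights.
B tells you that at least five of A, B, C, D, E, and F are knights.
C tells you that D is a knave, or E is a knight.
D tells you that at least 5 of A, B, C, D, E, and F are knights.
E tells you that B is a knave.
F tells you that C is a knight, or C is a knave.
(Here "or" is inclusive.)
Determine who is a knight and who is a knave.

A is a knave, B is a knave, C is a knight, D is a knave, E is a knight, and F is a knight.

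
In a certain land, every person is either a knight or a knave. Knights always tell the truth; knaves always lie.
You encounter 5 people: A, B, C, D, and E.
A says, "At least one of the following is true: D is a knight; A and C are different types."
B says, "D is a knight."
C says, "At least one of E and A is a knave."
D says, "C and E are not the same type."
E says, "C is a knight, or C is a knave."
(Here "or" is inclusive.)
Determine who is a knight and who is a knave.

A is a knight, B is a knight, C is a knave, D is a knight, and E is a knight.

As a knight, A's statement "at least one of the following is true: D is a knight; A and C are different types" should be true; it is.
B is a knight, and the claim "D is a knight" is indeed true.
C is a knave; "at least one of E and A is a knave" is false, as required.
D is a knight, and the claim "C and E are not the same type" is indeed true.
E (knight): "C is a knight, or C is a knave" — true. ✓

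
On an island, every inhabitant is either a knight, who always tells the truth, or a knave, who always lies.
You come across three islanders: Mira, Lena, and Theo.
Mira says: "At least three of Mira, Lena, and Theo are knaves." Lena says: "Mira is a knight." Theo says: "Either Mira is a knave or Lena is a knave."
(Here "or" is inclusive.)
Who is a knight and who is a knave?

Mira is a knave, Lena is a knave, and Theo is a knight.

Since Mira is a knave, "at least three of Mira, Lena, and Theo are knaves" needs to be false, which holds.
Lena (knave): "Mira is a knight" — false. ✓
Theo is a knight, so "either Mira is a knave or Lena is a knave" must be True — and it is.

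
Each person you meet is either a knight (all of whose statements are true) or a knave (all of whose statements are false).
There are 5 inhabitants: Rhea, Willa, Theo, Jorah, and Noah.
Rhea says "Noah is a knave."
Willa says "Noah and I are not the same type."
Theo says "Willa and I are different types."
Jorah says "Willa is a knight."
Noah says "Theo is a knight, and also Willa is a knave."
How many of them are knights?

1

The unique consistent assignment is Rhea=knight, Willa=knave, Theo=knave, Jorah=knave, Noah=knave.
That has 1 knight.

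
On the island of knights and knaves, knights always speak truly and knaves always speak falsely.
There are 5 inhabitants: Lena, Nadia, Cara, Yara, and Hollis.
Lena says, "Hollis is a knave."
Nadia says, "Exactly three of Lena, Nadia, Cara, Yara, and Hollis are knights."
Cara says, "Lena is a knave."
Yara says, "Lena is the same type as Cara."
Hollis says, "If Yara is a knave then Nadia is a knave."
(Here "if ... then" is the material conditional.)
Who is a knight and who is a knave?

Lena is a knave, Nadia is a knave, Cara is a knight, Yara is a knave, and Hollis is a knight.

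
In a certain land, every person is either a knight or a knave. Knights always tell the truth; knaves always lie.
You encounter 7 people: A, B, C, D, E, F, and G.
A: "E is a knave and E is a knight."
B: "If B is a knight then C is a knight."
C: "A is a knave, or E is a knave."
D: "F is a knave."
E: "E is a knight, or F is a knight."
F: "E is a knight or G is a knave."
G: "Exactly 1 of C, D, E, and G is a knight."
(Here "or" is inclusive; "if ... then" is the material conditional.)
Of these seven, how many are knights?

4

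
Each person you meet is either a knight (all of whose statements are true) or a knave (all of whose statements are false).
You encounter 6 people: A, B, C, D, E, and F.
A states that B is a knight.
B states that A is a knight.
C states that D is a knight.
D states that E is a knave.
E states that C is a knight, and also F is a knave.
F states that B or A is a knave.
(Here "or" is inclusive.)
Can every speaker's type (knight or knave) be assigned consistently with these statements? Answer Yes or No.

Yes

One consistent assignment: A=knave, B=knave, C=knight, D=knight, E=knave, F=knight.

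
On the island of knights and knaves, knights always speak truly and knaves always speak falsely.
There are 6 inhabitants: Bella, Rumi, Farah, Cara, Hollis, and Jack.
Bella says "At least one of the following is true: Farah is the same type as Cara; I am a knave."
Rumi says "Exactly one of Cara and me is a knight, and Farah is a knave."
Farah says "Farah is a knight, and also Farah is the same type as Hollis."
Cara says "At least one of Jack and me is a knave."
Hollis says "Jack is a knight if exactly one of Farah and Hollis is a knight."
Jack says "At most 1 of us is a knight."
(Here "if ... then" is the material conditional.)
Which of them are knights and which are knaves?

Bella is a knight, Rumi is a knave, Farah is a knight, Cara is a knight, Hollis is a knight, and Jack is a knave.

Bella is a knight; "at least one of the following is true: Farah is the same type as Cara; I am a knave" is true, as required.
Since Rumi is a knave, "exactly one of Cara and me is a knight, and Farah is a knave" needs to be False, which holds.
As a knight, Farah's statement "Farah is a knight, and also Farah is the same type as Hollis" should be true; it is.
Since Cara is a knight, "at least one of Jack and me is a knave" needs to be true, which holds.
Since Hollis is a knight, "Jack is a knight if exactly one of Farah and Hollis is a knight" needs to be true, which holds.
Jack (knave): "at most 1 of us is a knight" — False. ✓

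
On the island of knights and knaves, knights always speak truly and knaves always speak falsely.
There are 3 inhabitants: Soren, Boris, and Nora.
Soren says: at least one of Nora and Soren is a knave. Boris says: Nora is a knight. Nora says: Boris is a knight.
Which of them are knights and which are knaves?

Knights: Soren. Knaves: Boris and Nora.

Suppose Soren is a knave. Then Soren's statement "at least one of Nora and Soren is a knave" would have to be false. Checking the 4 ways to assign the others, none is consistent with every speaker.
(For instance, with Boris=knave, Nora=knave, Soren's claim "at least one of Nora and Soren is a knave" comes out true where it would need to be false.)
So Soren must be a knight, making "at least one of Nora and Soren is a knave" true. Taking Soren=knight, Boris=knave, Nora=knave, each remaining statement checks out:
  Boris (knave): "Nora is a knight" — false. ✓
  Nora (knave): "Boris is a knight" — false. ✓
This is the unique consistent assignment.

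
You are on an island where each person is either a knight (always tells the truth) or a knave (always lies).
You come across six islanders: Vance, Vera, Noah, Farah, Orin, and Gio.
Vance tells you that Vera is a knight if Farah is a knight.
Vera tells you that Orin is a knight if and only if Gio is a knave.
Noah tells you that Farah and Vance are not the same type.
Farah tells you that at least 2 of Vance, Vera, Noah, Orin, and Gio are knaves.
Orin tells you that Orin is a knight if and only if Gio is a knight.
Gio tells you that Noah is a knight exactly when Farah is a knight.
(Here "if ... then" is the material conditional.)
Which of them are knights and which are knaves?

Knights: Noah, Farah, Orin, and Gio. Knaves: Vance and Vera.

Vance (knave): "Vera is a knight if Farah is a knight" — false. ✓
Vera (knave): "Orin is a knight if and only if Gio is a knave" — false. ✓
Since Noah is a knight, "Farah and Vance are not the same type" needs to be True, which holds.
Farah is a knight, and the claim "at least 2 of Vance, Vera, Noah, Orin, and Gio are knaves" is indeed True.
Orin is a knight, so "Orin is a knight if and only if Gio is a knight" must be True — and it is.
Since Gio is a knight, "Noah is a knight exactly when Farah is a knight" needs to be True, which holds.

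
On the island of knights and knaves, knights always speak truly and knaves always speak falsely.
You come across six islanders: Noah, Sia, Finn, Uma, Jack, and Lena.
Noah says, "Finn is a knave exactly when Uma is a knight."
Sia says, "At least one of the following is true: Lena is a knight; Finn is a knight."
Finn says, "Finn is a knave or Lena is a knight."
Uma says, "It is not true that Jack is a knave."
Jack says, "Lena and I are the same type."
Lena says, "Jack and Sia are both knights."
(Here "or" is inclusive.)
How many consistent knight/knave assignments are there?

1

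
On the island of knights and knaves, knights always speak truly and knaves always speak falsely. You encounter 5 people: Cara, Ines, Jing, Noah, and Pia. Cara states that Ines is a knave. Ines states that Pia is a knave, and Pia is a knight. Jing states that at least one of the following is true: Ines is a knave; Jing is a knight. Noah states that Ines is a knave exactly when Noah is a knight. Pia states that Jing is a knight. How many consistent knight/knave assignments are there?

2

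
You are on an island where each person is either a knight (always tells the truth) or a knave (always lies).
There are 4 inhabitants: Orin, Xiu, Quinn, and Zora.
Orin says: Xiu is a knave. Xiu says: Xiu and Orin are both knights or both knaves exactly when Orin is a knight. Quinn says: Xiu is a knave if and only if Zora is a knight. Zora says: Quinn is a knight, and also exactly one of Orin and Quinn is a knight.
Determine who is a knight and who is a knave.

Knights: Orin. Knaves: Xiu, Quinn, and Zora.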